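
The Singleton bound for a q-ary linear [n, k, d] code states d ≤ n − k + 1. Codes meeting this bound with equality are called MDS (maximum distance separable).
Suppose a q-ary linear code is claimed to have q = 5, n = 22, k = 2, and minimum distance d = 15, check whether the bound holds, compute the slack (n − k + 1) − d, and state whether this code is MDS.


Singleton RHS = n − k + 1 = 21, slack = 6, bound satisfied, not MDS.

Singleton bound: d ≤ n − k + 1.
Here n = 22, k = 2, so n − k + 1 = 21.
Given d = 15, check d ≤ 21: YES.
Slack = (n − k + 1) − d = 6.
The code is NOT MDS (slack = 6 > 0).
Description: the claimed parameters are [22, 2, 15]_5; such a code would be non-MDS.


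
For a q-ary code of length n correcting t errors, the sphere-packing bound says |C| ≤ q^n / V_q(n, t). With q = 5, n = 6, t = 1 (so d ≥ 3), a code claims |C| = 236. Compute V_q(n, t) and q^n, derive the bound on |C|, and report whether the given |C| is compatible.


V_q(n, t) = 25, q^n = 15625, Hamming bound = 625, |C| = 236 ≤ bound (satisfied).

Step 1: Compute V_q(n, t) = Σ_{j=0}^1 C(n, j) (q−1)^j.
  j = 0: C(6,0)·(4)^0 = 1·1 = 1.
  j = 1: C(6,1)·(4)^1 = 6·4 = 24.
  V_q(n, t) = 1 + 24 = 25.
Step 2: q^n = 5^6 = 15625.
Step 3: Hamming bound ⌊q^n / V_q(n,t)⌋ = ⌊15625/25⌋ = 625.
Step 4: Compare |C| = 236 to 625: satisfied.
The claimed |C| lies below the Hamming bound.


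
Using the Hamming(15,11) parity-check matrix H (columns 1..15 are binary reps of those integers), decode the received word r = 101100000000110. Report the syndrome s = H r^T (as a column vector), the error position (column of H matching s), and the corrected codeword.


s = (0, 1, 0, 1)^T, error position = 5, corrected codeword c = 101110000000110

Compute s = H r^T mod 2 one row at a time:
  s_1 = 0 + 0 + 0 + 0 + 0 + 1 + 1 + 0 = 2 ≡ 0 (mod 2).
  s_2 = 1 + 0 + 0 + 0 + 0 + 1 + 1 + 0 = 3 ≡ 1 (mod 2).
  s_3 = 0 + 1 + 0 + 0 + 0 + 0 + 1 + 0 = 2 ≡ 0 (mod 2).
  s_4 = 1 + 1 + 0 + 0 + 0 + 0 + 1 + 0 = 3 ≡ 1 (mod 2).
s = (0, 1, 0, 1)^T — this equals column 5 of H (binary 0101), so error is at position 5.
Correct: flip bit 5 of r = 101100000000110 to get c = 101110000000110.


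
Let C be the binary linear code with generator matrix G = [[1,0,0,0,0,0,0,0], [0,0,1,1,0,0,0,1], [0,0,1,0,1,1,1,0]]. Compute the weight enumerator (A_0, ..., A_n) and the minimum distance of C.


Weight distribution: A_0 = 1, A_1 = 1, A_3 = 1, A_4 = 2, A_5 = 2, A_6 = 1. Minimum distance d = 1.

Enumerate all 2^3 = 8 messages m ∈ F_2^3.
For each, compute codeword c = mG in F_2^8, then tally its weight.
  m = 000 → c = 00000000, weight = 0.
  m = 100 → c = 10000000, weight = 1.
  m = 010 → c = 00110001, weight = 3.
  m = 110 → c = 10110001, weight = 4.
  m = 001 → c = 00101110, weight = 4.
  m = 101 → c = 10101110, weight = 5.
  m = 011 → c = 00011111, weight = 5.
  m = 111 → c = 10011111, weight = 6.
Tally weights:
  weight 0: 1 codewords.
  weight 1: 1 codewords.
  weight 3: 1 codewords.
  weight 4: 2 codewords.
  weight 5: 2 codewords.
  weight 6: 1 codewords.
Minimum distance d = smallest w > 0 with A_w > 0 = 1.
Sanity: Σ A_w = 8 = 2^3 = 8 ✓.


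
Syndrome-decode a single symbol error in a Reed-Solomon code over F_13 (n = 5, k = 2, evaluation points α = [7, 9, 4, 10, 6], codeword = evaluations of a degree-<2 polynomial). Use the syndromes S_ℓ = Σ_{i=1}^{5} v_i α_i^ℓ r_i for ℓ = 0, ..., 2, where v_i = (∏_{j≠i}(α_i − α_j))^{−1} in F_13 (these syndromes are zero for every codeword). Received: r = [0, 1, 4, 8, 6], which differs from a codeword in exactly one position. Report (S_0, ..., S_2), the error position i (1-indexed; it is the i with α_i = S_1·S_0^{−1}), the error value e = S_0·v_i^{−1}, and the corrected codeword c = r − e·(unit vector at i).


S = (7, 2, 8), error at position 3, error magnitude e = 12, c = [0, 1, 5, 8, 6].

Step 1: column multipliers v_i = (∏_{j≠i}(α_i − α_j))^{−1} mod 13.
  i = 1 (α = 7): (7−9)(7−4)(7−10)(7−6) = (−2)·3·(−3)·1 = 18 ≡ 5, so v_1 = 5^{−1} = 8 (mod 13).
  i = 2 (α = 9): (9−7)(9−4)(9−10)(9−6) = 2·5·(−1)·3 = −30 ≡ 9, so v_2 = 9^{−1} = 3 (mod 13).
  i = 3 (α = 4): (4−7)(4−9)(4−10)(4−6) = (−3)·(−5)·(−6)·(−2) = 180 ≡ 11, so v_3 = 11^{−1} = 6 (mod 13).
  i = 4 (α = 10): (10−7)(10−9)(10−4)(10−6) = 3·1·6·4 = 72 ≡ 7, so v_4 = 7^{−1} = 2 (mod 13).
  i = 5 (α = 6): (6−7)(6−9)(6−4)(6−10) = (−1)·(−3)·2·(−4) = −24 ≡ 2, so v_5 = 2^{−1} = 7 (mod 13).
  v = [8, 3, 6, 2, 7].
Step 2: syndromes of r = [0, 1, 4, 8, 6] (all sums mod 13).
  S_0 = Σ v_i r_i = 8·0 + 3·1 + 6·4 + 2·8 + 7·6 = 85 ≡ 7.
  S_1 = Σ v_i α_i r_i = 8·7·0 + 3·9·1 + 6·4·4 + 2·10·8 + 7·6·6 = 535 ≡ 2.
  α_i^2 mod 13 = [10, 3, 3, 9, 10].
  S_2 = Σ v_i α_i^2 r_i = 8·10·0 + 3·3·1 + 6·3·4 + 2·9·8 + 7·10·6 = 645 ≡ 8.
  S = (7, 2, 8) ≠ 0, so r is not a codeword (an error is present).
Step 3: locate the error. For a single error e at position i, S_ℓ = v_i·e·α_i^ℓ, so α_err = S_1/S_0.
  S_0^{−1} = 7^{−1} = 2 (mod 13), so α_err = 2·2 = 4 ≡ 4 = α_3. Error position i = 3.
  Consistency check: S_2/S_1 = 8·7 = 56 ≡ 4 = α_err ✓ (single-error assumption holds).
Step 4: error magnitude e = S_0/v_3 = S_0·∏_{j≠3}(α_3 − α_j) = 7·11 = 77 ≡ 12 (mod 13).
Step 5: correct position 3: c_3 = r_3 − e = 4 − 12 ≡ 5 (mod 13). Hence c = [0, 1, 5, 8, 6].
  Check: interpolating c through the α_i gives m(x) = 3 + 7·x (degree < 2) with m(α_i) = c_i for every i, so c is indeed a codeword.


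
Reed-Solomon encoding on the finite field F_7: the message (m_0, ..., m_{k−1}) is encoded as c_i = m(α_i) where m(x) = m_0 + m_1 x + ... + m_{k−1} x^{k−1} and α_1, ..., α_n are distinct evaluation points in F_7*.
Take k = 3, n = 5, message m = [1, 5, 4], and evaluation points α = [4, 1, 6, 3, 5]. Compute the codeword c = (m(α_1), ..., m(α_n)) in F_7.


c = [1, 3, 0, 3, 0]

Message polynomial: m(x) = 1 + 5·x + 4·x^2 (mod 7).
For each evaluation point α_i, compute m(α_i) mod 7:
  α_1 = 4: Horner steps 4 → 0 → 1, so m(4) = 1.
  α_2 = 1: Horner steps 4 → 2 → 3, so m(1) = 3.
  α_3 = 6: Horner steps 4 → 1 → 0, so m(6) = 0.
  α_4 = 3: Horner steps 4 → 3 → 3, so m(3) = 3.
  α_5 = 5: Horner steps 4 → 4 → 0, so m(5) = 0.
Codeword c = [1, 3, 0, 3, 0] ∈ F_7^5.


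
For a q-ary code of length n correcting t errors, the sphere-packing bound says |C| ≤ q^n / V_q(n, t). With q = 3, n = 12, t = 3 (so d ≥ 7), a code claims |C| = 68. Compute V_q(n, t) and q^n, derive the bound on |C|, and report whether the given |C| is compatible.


V_q(n, t) = 2049, q^n = 531441, Hamming bound = 259, |C| = 68 ≤ bound (satisfied).

Step 1: Compute V_q(n, t) = Σ_{j=0}^3 C(n, j) (q−1)^j.
  j = 0: C(12,0)·(2)^0 = 1·1 = 1.
  j = 1: C(12,1)·(2)^1 = 12·2 = 24.
  j = 2: C(12,2)·(2)^2 = 66·4 = 264.
  j = 3: C(12,3)·(2)^3 = 220·8 = 1760.
  V_q(n, t) = 1 + 24 + 264 + 1760 = 2049.
Step 2: q^n = 3^12 = 531441.
Step 3: Hamming bound ⌊q^n / V_q(n,t)⌋ = ⌊531441/2049⌋ = 259.
Step 4: Compare |C| = 68 to 259: satisfied.
The claimed |C| lies below the Hamming bound.


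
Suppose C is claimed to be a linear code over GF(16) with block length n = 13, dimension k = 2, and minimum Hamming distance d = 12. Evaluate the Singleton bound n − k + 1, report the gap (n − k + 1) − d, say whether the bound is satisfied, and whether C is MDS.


Singleton RHS = n − k + 1 = 12, slack = 0, bound satisfied, MDS.

Singleton bound: d ≤ n − k + 1.
Here n = 13, k = 2, so n − k + 1 = 12.
Given d = 12, check d ≤ 12: YES.
Slack = (n − k + 1) − d = 0.
The code is MDS (slack = 0).
Description: the claimed parameters are [13, 2, 12]_16; such a code would be MDS (meets Singleton bound).


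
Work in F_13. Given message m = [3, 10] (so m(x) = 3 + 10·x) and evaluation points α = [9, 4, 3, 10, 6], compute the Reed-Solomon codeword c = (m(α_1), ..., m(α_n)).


c = [2, 4, 7, 12, 11]

Message polynomial: m(x) = 3 + 10·x (mod 13).
For each evaluation point α_i, compute m(α_i) mod 13:
  α_1 = 9: Horner steps 10 → 2, so m(9) = 2.
  α_2 = 4: Horner steps 10 → 4, so m(4) = 4.
  α_3 = 3: Horner steps 10 → 7, so m(3) = 7.
  α_4 = 10: Horner steps 10 → 12, so m(10) = 12.
  α_5 = 6: Horner steps 10 → 11, so m(6) = 11.
Codeword c = [2, 4, 7, 12, 11] ∈ F_13^5.


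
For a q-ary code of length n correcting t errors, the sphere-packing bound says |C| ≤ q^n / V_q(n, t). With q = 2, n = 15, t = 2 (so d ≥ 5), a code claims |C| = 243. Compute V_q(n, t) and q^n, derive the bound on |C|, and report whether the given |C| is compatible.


V_q(n, t) = 121, q^n = 32768, Hamming bound = 270, |C| = 243 ≤ bound (satisfied).

Step 1: Compute V_q(n, t) = Σ_{j=0}^2 C(n, j) (q−1)^j.
  j = 0: C(15,0)·(1)^0 = 1·1 = 1.
  j = 1: C(15,1)·(1)^1 = 15·1 = 15.
  j = 2: C(15,2)·(1)^2 = 105·1 = 105.
  V_q(n, t) = 1 + 15 + 105 = 121.
Step 2: q^n = 2^15 = 32768.
Step 3: Hamming bound ⌊q^n / V_q(n,t)⌋ = ⌊32768/121⌋ = 270.
Step 4: Compare |C| = 243 to 270: satisfied.
The claimed |C| lies below the Hamming bound.


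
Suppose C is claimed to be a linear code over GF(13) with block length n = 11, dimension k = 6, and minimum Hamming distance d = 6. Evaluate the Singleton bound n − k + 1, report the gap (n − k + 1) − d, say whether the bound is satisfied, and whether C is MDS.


Singleton RHS = n − k + 1 = 6, slack = 0, bound satisfied, MDS.

Singleton bound: d ≤ n − k + 1.
Here n = 11, k = 6, so n − k + 1 = 6.
Given d = 6, check d ≤ 6: YES.
Slack = (n − k + 1) − d = 0.
The code is MDS (slack = 0).
Description: the claimed parameters are [11, 6, 6]_13; such a code would be MDS (meets Singleton bound).


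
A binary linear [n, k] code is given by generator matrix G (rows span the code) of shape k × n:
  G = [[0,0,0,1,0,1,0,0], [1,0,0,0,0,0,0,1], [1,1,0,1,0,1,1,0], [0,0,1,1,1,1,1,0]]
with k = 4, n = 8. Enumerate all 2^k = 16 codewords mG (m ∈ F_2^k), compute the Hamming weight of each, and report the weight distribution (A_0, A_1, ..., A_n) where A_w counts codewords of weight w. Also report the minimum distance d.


Weight distribution: A_0 = 1, A_2 = 2, A_3 = 3, A_4 = 3, A_5 = 4, A_6 = 2, A_7 = 1. Minimum distance d = 2.

Enumerate all 2^4 = 16 messages m ∈ F_2^4.
For each, compute codeword c = mG in F_2^8, then tally its weight.
  m = 0000 → c = 00000000, weight = 0.
  m = 1000 → c = 00010100, weight = 2.
  m = 0100 → c = 10000001, weight = 2.
  m = 1100 → c = 10010101, weight = 4.
  m = 0010 → c = 11010110, weight = 5.
  m = 1010 → c = 11000010, weight = 3.
  m = 0110 → c = 01010111, weight = 5.
  m = 1110 → c = 01000011, weight = 3.
  m = 0001 → c = 00111110, weight = 5.
  m = 1001 → c = 00101010, weight = 3.
  m = 0101 → c = 10111111, weight = 7.
  m = 1101 → c = 10101011, weight = 5.
  m = 0011 → c = 11101000, weight = 4.
  m = 1011 → c = 11111100, weight = 6.
  m = 0111 → c = 01101001, weight = 4.
  m = 1111 → c = 01111101, weight = 6.
Tally weights:
  weight 0: 1 codewords.
  weight 2: 2 codewords.
  weight 3: 3 codewords.
  weight 4: 3 codewords.
  weight 5: 4 codewords.
  weight 6: 2 codewords.
  weight 7: 1 codewords.
Minimum distance d = smallest w > 0 with A_w > 0 = 2.
Sanity: Σ A_w = 16 = 2^4 = 16 ✓.


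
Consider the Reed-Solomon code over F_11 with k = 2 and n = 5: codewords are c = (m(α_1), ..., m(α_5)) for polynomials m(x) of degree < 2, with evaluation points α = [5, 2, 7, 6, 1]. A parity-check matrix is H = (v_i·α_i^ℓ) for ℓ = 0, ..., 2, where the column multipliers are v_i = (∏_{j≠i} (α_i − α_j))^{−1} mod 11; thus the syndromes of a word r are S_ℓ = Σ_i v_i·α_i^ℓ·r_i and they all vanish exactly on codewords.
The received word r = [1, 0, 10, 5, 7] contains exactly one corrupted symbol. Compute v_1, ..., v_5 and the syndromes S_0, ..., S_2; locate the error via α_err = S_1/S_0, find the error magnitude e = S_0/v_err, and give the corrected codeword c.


S = (9, 8, 1), error at position 3, error magnitude e = 1, c = [1, 0, 9, 5, 7].

Step 1: column multipliers v_i = (∏_{j≠i}(α_i − α_j))^{−1} mod 11.
  i = 1 (α = 5): (5−2)(5−7)(5−6)(5−1) = 3·(−2)·(−1)·4 = 24 ≡ 2, so v_1 = 2^{−1} = 6 (mod 11).
  i = 2 (α = 2): (2−5)(2−7)(2−6)(2−1) = (−3)·(−5)·(−4)·1 = −60 ≡ 6, so v_2 = 6^{−1} = 2 (mod 11).
  i = 3 (α = 7): (7−5)(7−2)(7−6)(7−1) = 2·5·1·6 = 60 ≡ 5, so v_3 = 5^{−1} = 9 (mod 11).
  i = 4 (α = 6): (6−5)(6−2)(6−7)(6−1) = 1·4·(−1)·5 = −20 ≡ 2, so v_4 = 2^{−1} = 6 (mod 11).
  i = 5 (α = 1): (1−5)(1−2)(1−7)(1−6) = (−4)·(−1)·(−6)·(−5) = 120 ≡ 10, so v_5 = 10^{−1} = 10 (mod 11).
  v = [6, 2, 9, 6, 10].
Step 2: syndromes of r = [1, 0, 10, 5, 7] (all sums mod 11).
  S_0 = Σ v_i r_i = 6·1 + 2·0 + 9·10 + 6·5 + 10·7 = 196 ≡ 9.
  S_1 = Σ v_i α_i r_i = 6·5·1 + 2·2·0 + 9·7·10 + 6·6·5 + 10·1·7 = 910 ≡ 8.
  α_i^2 mod 11 = [3, 4, 5, 3, 1].
  S_2 = Σ v_i α_i^2 r_i = 6·3·1 + 2·4·0 + 9·5·10 + 6·3·5 + 10·1·7 = 628 ≡ 1.
  S = (9, 8, 1) ≠ 0, so r is not a codeword (an error is present).
Step 3: locate the error. For a single error e at position i, S_ℓ = v_i·e·α_i^ℓ, so α_err = S_1/S_0.
  S_0^{−1} = 9^{−1} = 5 (mod 11), so α_err = 8·5 = 40 ≡ 7 = α_3. Error position i = 3.
  Consistency check: S_2/S_1 = 1·7 = 7 ≡ 7 = α_err ✓ (single-error assumption holds).
Step 4: error magnitude e = S_0/v_3 = S_0·∏_{j≠3}(α_3 − α_j) = 9·5 = 45 ≡ 1 (mod 11).
Step 5: correct position 3: c_3 = r_3 − e = 10 − 1 ≡ 9 (mod 11). Hence c = [1, 0, 9, 5, 7].
  Check: interpolating c through the α_i gives m(x) = 3 + 4·x (degree < 2) with m(α_i) = c_i for every i, so c is indeed a codeword.


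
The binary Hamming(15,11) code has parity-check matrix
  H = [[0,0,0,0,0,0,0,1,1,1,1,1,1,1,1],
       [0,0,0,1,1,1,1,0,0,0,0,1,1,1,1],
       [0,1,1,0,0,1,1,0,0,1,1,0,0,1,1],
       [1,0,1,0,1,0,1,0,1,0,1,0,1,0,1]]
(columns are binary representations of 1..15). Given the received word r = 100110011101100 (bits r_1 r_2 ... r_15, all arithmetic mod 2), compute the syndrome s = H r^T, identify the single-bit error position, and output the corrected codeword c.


s = (1, 0, 1, 0)^T, error position = 10, corrected codeword c = 100110011001100

Compute s = H r^T mod 2 one row at a time:
  s_1 = 1 + 1 + 1 + 0 + 1 + 1 + 0 + 0 = 5 ≡ 1 (mod 2).
  s_2 = 1 + 1 + 0 + 0 + 1 + 1 + 0 + 0 = 4 ≡ 0 (mod 2).
  s_3 = 0 + 0 + 0 + 0 + 1 + 0 + 0 + 0 = 1 ≡ 1 (mod 2).
  s_4 = 1 + 0 + 1 + 0 + 1 + 0 + 1 + 0 = 4 ≡ 0 (mod 2).
s = (1, 0, 1, 0)^T — this equals column 10 of H (binary 1010), so error is at position 10.
Correct: flip bit 10 of r = 100110011101100 to get c = 100110011001100.


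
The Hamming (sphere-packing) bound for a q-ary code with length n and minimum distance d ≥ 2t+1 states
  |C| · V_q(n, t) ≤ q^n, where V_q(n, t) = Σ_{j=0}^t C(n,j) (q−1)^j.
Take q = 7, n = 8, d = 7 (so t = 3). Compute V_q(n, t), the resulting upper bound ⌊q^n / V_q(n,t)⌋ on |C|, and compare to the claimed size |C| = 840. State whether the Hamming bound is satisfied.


V_q(n, t) = 13153, q^n = 5764801, Hamming bound = 438, |C| = 840 > bound (violated).

Step 1: Compute V_q(n, t) = Σ_{j=0}^3 C(n, j) (q−1)^j.
  j = 0: C(8,0)·(6)^0 = 1·1 = 1.
  j = 1: C(8,1)·(6)^1 = 8·6 = 48.
  j = 2: C(8,2)·(6)^2 = 28·36 = 1008.
  j = 3: C(8,3)·(6)^3 = 56·216 = 12096.
  V_q(n, t) = 1 + 48 + 1008 + 12096 = 13153.
Step 2: q^n = 7^8 = 5764801.
Step 3: Hamming bound ⌊q^n / V_q(n,t)⌋ = ⌊5764801/13153⌋ = 438.
Step 4: Compare |C| = 840 to 438: violated.
The claimed |C| lies above the Hamming bound, so no 7-ary code of length 8 with d ≥ 7 can have 840 codewords.


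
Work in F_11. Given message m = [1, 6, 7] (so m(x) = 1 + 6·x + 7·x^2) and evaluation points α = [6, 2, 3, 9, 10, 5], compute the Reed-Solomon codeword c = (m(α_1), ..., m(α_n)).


c = [3, 8, 5, 6, 2, 8]

Message polynomial: m(x) = 1 + 6·x + 7·x^2 (mod 11).
For each evaluation point α_i, compute m(α_i) mod 11:
  α_1 = 6: Horner steps 7 → 4 → 3, so m(6) = 3.
  α_2 = 2: Horner steps 7 → 9 → 8, so m(2) = 8.
  α_3 = 3: Horner steps 7 → 5 → 5, so m(3) = 5.
  α_4 = 9: Horner steps 7 → 3 → 6, so m(9) = 6.
  α_5 = 10: Horner steps 7 → 10 → 2, so m(10) = 2.
  α_6 = 5: Horner steps 7 → 8 → 8, so m(5) = 8.
Codeword c = [3, 8, 5, 6, 2, 8] ∈ F_11^6.


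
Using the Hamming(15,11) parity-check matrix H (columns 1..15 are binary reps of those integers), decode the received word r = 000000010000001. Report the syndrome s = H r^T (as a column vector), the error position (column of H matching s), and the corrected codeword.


s = (0, 1, 1, 1)^T, error position = 7, corrected codeword c = 000000110000001

Compute s = H r^T mod 2 one row at a time:
  s_1 = 1 + 0 + 0 + 0 + 0 + 0 + 0 + 1 = 2 ≡ 0 (mod 2).
  s_2 = 0 + 0 + 0 + 0 + 0 + 0 + 0 + 1 = 1 ≡ 1 (mod 2).
  s_3 = 0 + 0 + 0 + 0 + 0 + 0 + 0 + 1 = 1 ≡ 1 (mod 2).
  s_4 = 0 + 0 + 0 + 0 + 0 + 0 + 0 + 1 = 1 ≡ 1 (mod 2).
s = (0, 1, 1, 1)^T — this equals column 7 of H (binary 0111), so error is at position 7.
Correct: flip bit 7 of r = 000000010000001 to get c = 000000110000001.


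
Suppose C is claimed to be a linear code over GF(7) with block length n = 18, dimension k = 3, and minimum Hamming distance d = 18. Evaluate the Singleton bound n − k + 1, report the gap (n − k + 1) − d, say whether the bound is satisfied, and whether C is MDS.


Singleton RHS = n − k + 1 = 16, slack = -2, bound violated (no such code; not MDS).

Singleton bound: d ≤ n − k + 1.
Here n = 18, k = 3, so n − k + 1 = 16.
Given d = 18, check d ≤ 16: NO.
Slack = (n − k + 1) − d = -2.
The slack is negative: d = 18 exceeds n − k + 1 = 16 by 2, so the Singleton bound is violated and no linear [18, 3, 18]_7 code can exist. In particular it is not MDS (MDS requires d = n − k + 1 exactly).
Description: the claimed parameters are [18, 3, 18]_7; such a code would be impossible (violates the Singleton bound).


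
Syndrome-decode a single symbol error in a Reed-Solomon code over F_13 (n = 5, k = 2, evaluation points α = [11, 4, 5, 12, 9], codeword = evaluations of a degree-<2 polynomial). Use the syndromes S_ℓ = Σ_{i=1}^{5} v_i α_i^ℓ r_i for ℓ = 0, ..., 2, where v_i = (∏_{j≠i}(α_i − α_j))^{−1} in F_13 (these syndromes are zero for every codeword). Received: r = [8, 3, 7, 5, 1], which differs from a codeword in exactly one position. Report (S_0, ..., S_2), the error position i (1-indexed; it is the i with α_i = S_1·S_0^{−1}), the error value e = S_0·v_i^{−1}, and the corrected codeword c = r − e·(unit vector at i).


S = (7, 9, 6), error at position 3, error magnitude e = 7, c = [8, 3, 0, 5, 1].

Step 1: column multipliers v_i = (∏_{j≠i}(α_i − α_j))^{−1} mod 13.
  i = 1 (α = 11): (11−4)(11−5)(11−12)(11−9) = 7·6·(−1)·2 = −84 ≡ 7, so v_1 = 7^{−1} = 2 (mod 13).
  i = 2 (α = 4): (4−11)(4−5)(4−12)(4−9) = (−7)·(−1)·(−8)·(−5) = 280 ≡ 7, so v_2 = 7^{−1} = 2 (mod 13).
  i = 3 (α = 5): (5−11)(5−4)(5−12)(5−9) = (−6)·1·(−7)·(−4) = −168 ≡ 1, so v_3 = 1^{−1} = 1 (mod 13).
  i = 4 (α = 12): (12−11)(12−4)(12−5)(12−9) = 1·8·7·3 = 168 ≡ 12, so v_4 = 12^{−1} = 12 (mod 13).
  i = 5 (α = 9): (9−11)(9−4)(9−5)(9−12) = (−2)·5·4·(−3) = 120 ≡ 3, so v_5 = 3^{−1} = 9 (mod 13).
  v = [2, 2, 1, 12, 9].
Step 2: syndromes of r = [8, 3, 7, 5, 1] (all sums mod 13).
  S_0 = Σ v_i r_i = 2·8 + 2·3 + 1·7 + 12·5 + 9·1 = 98 ≡ 7.
  S_1 = Σ v_i α_i r_i = 2·11·8 + 2·4·3 + 1·5·7 + 12·12·5 + 9·9·1 = 1036 ≡ 9.
  α_i^2 mod 13 = [4, 3, 12, 1, 3].
  S_2 = Σ v_i α_i^2 r_i = 2·4·8 + 2·3·3 + 1·12·7 + 12·1·5 + 9·3·1 = 253 ≡ 6.
  S = (7, 9, 6) ≠ 0, so r is not a codeword (an error is present).
Step 3: locate the error. For a single error e at position i, S_ℓ = v_i·e·α_i^ℓ, so α_err = S_1/S_0.
  S_0^{−1} = 7^{−1} = 2 (mod 13), so α_err = 9·2 = 18 ≡ 5 = α_3. Error position i = 3.
  Consistency check: S_2/S_1 = 6·3 = 18 ≡ 5 = α_err ✓ (single-error assumption holds).
Step 4: error magnitude e = S_0/v_3 = S_0·∏_{j≠3}(α_3 − α_j) = 7·1 = 7 ≡ 7 (mod 13).
Step 5: correct position 3: c_3 = r_3 − e = 7 − 7 ≡ 0 (mod 13). Hence c = [8, 3, 0, 5, 1].
  Check: interpolating c through the α_i gives m(x) = 2 + 10·x (degree < 2) with m(α_i) = c_i for every i, so c is indeed a codeword.


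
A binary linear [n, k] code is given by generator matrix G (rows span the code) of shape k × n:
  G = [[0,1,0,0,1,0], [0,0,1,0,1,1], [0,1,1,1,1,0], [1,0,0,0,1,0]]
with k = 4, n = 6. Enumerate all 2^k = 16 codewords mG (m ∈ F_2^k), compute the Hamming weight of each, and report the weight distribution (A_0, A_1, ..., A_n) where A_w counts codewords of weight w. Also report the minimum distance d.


Weight distribution: A_0 = 1, A_2 = 4, A_3 = 6, A_4 = 3, A_5 = 2. Minimum distance d = 2.

Enumerate all 2^4 = 16 messages m ∈ F_2^4.
For each, compute codeword c = mG in F_2^6, then tally its weight.
  m = 0000 → c = 000000, weight = 0.
  m = 1000 → c = 010010, weight = 2.
  m = 0100 → c = 001011, weight = 3.
  m = 1100 → c = 011001, weight = 3.
  m = 0010 → c = 011110, weight = 4.
  m = 1010 → c = 001100, weight = 2.
  m = 0110 → c = 010101, weight = 3.
  m = 1110 → c = 000111, weight = 3.
  m = 0001 → c = 100010, weight = 2.
  m = 1001 → c = 110000, weight = 2.
  m = 0101 → c = 101001, weight = 3.
  m = 1101 → c = 111011, weight = 5.
  m = 0011 → c = 111100, weight = 4.
  m = 1011 → c = 101110, weight = 4.
  m = 0111 → c = 110111, weight = 5.
  m = 1111 → c = 100101, weight = 3.
Tally weights:
  weight 0: 1 codewords.
  weight 2: 4 codewords.
  weight 3: 6 codewords.
  weight 4: 3 codewords.
  weight 5: 2 codewords.
Minimum distance d = smallest w > 0 with A_w > 0 = 2.
Sanity: Σ A_w = 16 = 2^4 = 16 ✓.


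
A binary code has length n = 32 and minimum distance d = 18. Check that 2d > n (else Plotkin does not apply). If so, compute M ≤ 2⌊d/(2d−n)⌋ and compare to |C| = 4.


Plotkin bound M ≤ 8; given |C| = 4 ≤ bound (satisfied).

Check applicability: 2d = 36, n = 32.
2d − n = 4 > 0, so Plotkin applies.
Compute d/(2d−n) = 18/4 ≈ 4.5000.
⌊d/(2d−n)⌋ = 4.
Plotkin bound: M ≤ 2·4 = 8.
Given |C| = 4, check: satisfied.
This |C| is below the Plotkin bound.


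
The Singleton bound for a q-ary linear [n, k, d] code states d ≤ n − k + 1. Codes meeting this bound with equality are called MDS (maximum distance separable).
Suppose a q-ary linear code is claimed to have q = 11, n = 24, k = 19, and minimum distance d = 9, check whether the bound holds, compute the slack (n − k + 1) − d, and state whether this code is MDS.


Singleton RHS = n − k + 1 = 6, slack = -3, bound violated (no such code; not MDS).

Singleton bound: d ≤ n − k + 1.
Here n = 24, k = 19, so n − k + 1 = 6.
Given d = 9, check d ≤ 6: NO.
Slack = (n − k + 1) − d = -3.
The slack is negative: d = 9 exceeds n − k + 1 = 6 by 3, so the Singleton bound is violated and no linear [24, 19, 9]_11 code can exist. In particular it is not MDS (MDS requires d = n − k + 1 exactly).
Description: the claimed parameters are [24, 19, 9]_11; such a code would be impossible (violates the Singleton bound).


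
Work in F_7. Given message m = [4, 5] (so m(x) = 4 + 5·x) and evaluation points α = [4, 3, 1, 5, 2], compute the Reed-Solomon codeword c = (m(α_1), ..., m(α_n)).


c = [3, 5, 2, 1, 0]

Message polynomial: m(x) = 4 + 5·x (mod 7).
For each evaluation point α_i, compute m(α_i) mod 7:
  α_1 = 4: Horner steps 5 → 3, so m(4) = 3.
  α_2 = 3: Horner steps 5 → 5, so m(3) = 5.
  α_3 = 1: Horner steps 5 → 2, so m(1) = 2.
  α_4 = 5: Horner steps 5 → 1, so m(5) = 1.
  α_5 = 2: Horner steps 5 → 0, so m(2) = 0.
Codeword c = [3, 5, 2, 1, 0] ∈ F_7^5.


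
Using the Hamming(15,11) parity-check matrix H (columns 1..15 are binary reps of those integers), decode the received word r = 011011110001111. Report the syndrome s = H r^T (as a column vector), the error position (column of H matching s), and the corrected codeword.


s = (1, 1, 0, 1)^T, error position = 13, corrected codeword c = 011011110001011

Compute s = H r^T mod 2 one row at a time:
  s_1 = 1 + 0 + 0 + 0 + 1 + 1 + 1 + 1 = 5 ≡ 1 (mod 2).
  s_2 = 0 + 1 + 1 + 1 + 1 + 1 + 1 + 1 = 7 ≡ 1 (mod 2).
  s_3 = 1 + 1 + 1 + 1 + 0 + 0 + 1 + 1 = 6 ≡ 0 (mod 2).
  s_4 = 0 + 1 + 1 + 1 + 0 + 0 + 1 + 1 = 5 ≡ 1 (mod 2).
s = (1, 1, 0, 1)^T — this equals column 13 of H (binary 1101), so error is at position 13.
Correct: flip bit 13 of r = 011011110001111 to get c = 011011110001011.


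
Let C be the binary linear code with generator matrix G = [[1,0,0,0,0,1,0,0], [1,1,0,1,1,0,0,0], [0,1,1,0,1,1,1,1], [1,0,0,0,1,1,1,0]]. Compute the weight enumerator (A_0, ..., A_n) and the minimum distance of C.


Weight distribution: A_0 = 1, A_2 = 2, A_4 = 9, A_6 = 4. Minimum distance d = 2.

Enumerate all 2^4 = 16 messages m ∈ F_2^4.
For each, compute codeword c = mG in F_2^8, then tally its weight.
  m = 0000 → c = 00000000, weight = 0.
  m = 1000 → c = 10000100, weight = 2.
  m = 0100 → c = 11011000, weight = 4.
  m = 1100 → c = 01011100, weight = 4.
  m = 0010 → c = 01101111, weight = 6.
  m = 1010 → c = 11101011, weight = 6.
  m = 0110 → c = 10110111, weight = 6.
  m = 1110 → c = 00110011, weight = 4.
  m = 0001 → c = 10001110, weight = 4.
  m = 1001 → c = 00001010, weight = 2.
  m = 0101 → c = 01010110, weight = 4.
  m = 1101 → c = 11010010, weight = 4.
  m = 0011 → c = 11100001, weight = 4.
  m = 1011 → c = 01100101, weight = 4.
  m = 0111 → c = 00111001, weight = 4.
  m = 1111 → c = 10111101, weight = 6.
Tally weights:
  weight 0: 1 codewords.
  weight 2: 2 codewords.
  weight 4: 9 codewords.
  weight 6: 4 codewords.
Minimum distance d = smallest w > 0 with A_w > 0 = 2.
Sanity: Σ A_w = 16 = 2^4 = 16 ✓.


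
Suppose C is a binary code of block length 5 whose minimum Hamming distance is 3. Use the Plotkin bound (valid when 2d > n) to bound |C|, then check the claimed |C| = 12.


Plotkin bound M ≤ 6; given |C| = 12 > bound (violated).

Check applicability: 2d = 6, n = 5.
2d − n = 1 > 0, so Plotkin applies.
Compute d/(2d−n) = 3/1 ≈ 3.0000.
⌊d/(2d−n)⌋ = 3.
Plotkin bound: M ≤ 2·3 = 6.
Given |C| = 12, check: VIOLATED.
This |C| is above the Plotkin bound, so no binary code with n = 5, d = 3 and 12 codewords exists.


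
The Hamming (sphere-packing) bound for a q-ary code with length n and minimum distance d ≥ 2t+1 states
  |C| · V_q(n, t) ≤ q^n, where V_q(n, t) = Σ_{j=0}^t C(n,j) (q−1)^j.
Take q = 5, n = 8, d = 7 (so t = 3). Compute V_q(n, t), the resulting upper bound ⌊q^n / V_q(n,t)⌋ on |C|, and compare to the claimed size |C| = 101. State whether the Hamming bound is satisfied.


V_q(n, t) = 4065, q^n = 390625, Hamming bound = 96, |C| = 101 > bound (violated).

Step 1: Compute V_q(n, t) = Σ_{j=0}^3 C(n, j) (q−1)^j.
  j = 0: C(8,0)·(4)^0 = 1·1 = 1.
  j = 1: C(8,1)·(4)^1 = 8·4 = 32.
  j = 2: C(8,2)·(4)^2 = 28·16 = 448.
  j = 3: C(8,3)·(4)^3 = 56·64 = 3584.
  V_q(n, t) = 1 + 32 + 448 + 3584 = 4065.
Step 2: q^n = 5^8 = 390625.
Step 3: Hamming bound ⌊q^n / V_q(n,t)⌋ = ⌊390625/4065⌋ = 96.
Step 4: Compare |C| = 101 to 96: violated.
The claimed |C| lies above the Hamming bound, so no 5-ary code of length 8 with d ≥ 7 can have 101 codewords.


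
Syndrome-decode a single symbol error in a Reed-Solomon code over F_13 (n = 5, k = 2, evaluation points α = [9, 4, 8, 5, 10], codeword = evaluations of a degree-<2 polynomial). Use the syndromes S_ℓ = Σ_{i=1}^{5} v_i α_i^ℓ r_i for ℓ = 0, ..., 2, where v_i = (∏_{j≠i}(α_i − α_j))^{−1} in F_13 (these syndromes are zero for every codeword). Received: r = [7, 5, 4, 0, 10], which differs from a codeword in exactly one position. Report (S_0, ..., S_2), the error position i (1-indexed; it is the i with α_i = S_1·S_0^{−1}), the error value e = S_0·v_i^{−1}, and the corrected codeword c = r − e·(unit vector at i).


S = (1, 5, 12), error at position 4, error magnitude e = 5, c = [7, 5, 4, 8, 10].

Step 1: column multipliers v_i = (∏_{j≠i}(α_i − α_j))^{−1} mod 13.
  i = 1 (α = 9): (9−4)(9−8)(9−5)(9−10) = 5·1·4·(−1) = −20 ≡ 6, so v_1 = 6^{−1} = 11 (mod 13).
  i = 2 (α = 4): (4−9)(4−8)(4−5)(4−10) = (−5)·(−4)·(−1)·(−6) = 120 ≡ 3, so v_2 = 3^{−1} = 9 (mod 13).
  i = 3 (α = 8): (8−9)(8−4)(8−5)(8−10) = (−1)·4·3·(−2) = 24 ≡ 11, so v_3 = 11^{−1} = 6 (mod 13).
  i = 4 (α = 5): (5−9)(5−4)(5−8)(5−10) = (−4)·1·(−3)·(−5) = −60 ≡ 5, so v_4 = 5^{−1} = 8 (mod 13).
  i = 5 (α = 10): (10−9)(10−4)(10−8)(10−5) = 1·6·2·5 = 60 ≡ 8, so v_5 = 8^{−1} = 5 (mod 13).
  v = [11, 9, 6, 8, 5].
Step 2: syndromes of r = [7, 5, 4, 0, 10] (all sums mod 13).
  S_0 = Σ v_i r_i = 11·7 + 9·5 + 6·4 + 8·0 + 5·10 = 196 ≡ 1.
  S_1 = Σ v_i α_i r_i = 11·9·7 + 9·4·5 + 6·8·4 + 8·5·0 + 5·10·10 = 1565 ≡ 5.
  α_i^2 mod 13 = [3, 3, 12, 12, 9].
  S_2 = Σ v_i α_i^2 r_i = 11·3·7 + 9·3·5 + 6·12·4 + 8·12·0 + 5·9·10 = 1104 ≡ 12.
  S = (1, 5, 12) ≠ 0, so r is not a codeword (an error is present).
Step 3: locate the error. For a single error e at position i, S_ℓ = v_i·e·α_i^ℓ, so α_err = S_1/S_0.
  S_0^{−1} = 1^{−1} = 1 (mod 13), so α_err = 5·1 = 5 ≡ 5 = α_4. Error position i = 4.
  Consistency check: S_2/S_1 = 12·8 = 96 ≡ 5 = α_err ✓ (single-error assumption holds).
Step 4: error magnitude e = S_0/v_4 = S_0·∏_{j≠4}(α_4 − α_j) = 1·5 = 5 ≡ 5 (mod 13).
Step 5: correct position 4: c_4 = r_4 − e = 0 − 5 ≡ 8 (mod 13). Hence c = [7, 5, 4, 8, 10].
  Check: interpolating c through the α_i gives m(x) = 6 + 3·x (degree < 2) with m(α_i) = c_i for every i, so c is indeed a codeword.


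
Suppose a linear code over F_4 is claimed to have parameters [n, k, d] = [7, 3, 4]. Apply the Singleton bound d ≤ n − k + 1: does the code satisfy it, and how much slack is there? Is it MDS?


Singleton RHS = n − k + 1 = 5, slack = 1, bound satisfied, not MDS.

Singleton bound: d ≤ n − k + 1.
Here n = 7, k = 3, so n − k + 1 = 5.
Given d = 4, check d ≤ 5: YES.
Slack = (n − k + 1) − d = 1.
The code is NOT MDS (slack = 1 > 0).
Description: the claimed parameters are [7, 3, 4]_4; such a code would be non-MDS.


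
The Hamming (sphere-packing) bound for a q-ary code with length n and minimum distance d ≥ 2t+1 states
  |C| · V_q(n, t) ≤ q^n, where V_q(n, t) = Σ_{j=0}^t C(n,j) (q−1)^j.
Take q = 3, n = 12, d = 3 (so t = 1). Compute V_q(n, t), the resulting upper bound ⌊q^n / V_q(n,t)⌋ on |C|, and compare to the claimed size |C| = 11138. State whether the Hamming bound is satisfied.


V_q(n, t) = 25, q^n = 531441, Hamming bound = 21257, |C| = 11138 ≤ bound (satisfied).

Step 1: Compute V_q(n, t) = Σ_{j=0}^1 C(n, j) (q−1)^j.
  j = 0: C(12,0)·(2)^0 = 1·1 = 1.
  j = 1: C(12,1)·(2)^1 = 12·2 = 24.
  V_q(n, t) = 1 + 24 = 25.
Step 2: q^n = 3^12 = 531441.
Step 3: Hamming bound ⌊q^n / V_q(n,t)⌋ = ⌊531441/25⌋ = 21257.
Step 4: Compare |C| = 11138 to 21257: satisfied.
The claimed |C| lies below the Hamming bound.


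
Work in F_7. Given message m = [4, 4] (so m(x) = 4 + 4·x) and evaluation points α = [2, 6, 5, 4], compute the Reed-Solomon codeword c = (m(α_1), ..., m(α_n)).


c = [5, 0, 3, 6]

Message polynomial: m(x) = 4 + 4·x (mod 7).
For each evaluation point α_i, compute m(α_i) mod 7:
  α_1 = 2: Horner steps 4 → 5, so m(2) = 5.
  α_2 = 6: Horner steps 4 → 0, so m(6) = 0.
  α_3 = 5: Horner steps 4 → 3, so m(5) = 3.
  α_4 = 4: Horner steps 4 → 6, so m(4) = 6.
Codeword c = [5, 0, 3, 6] ∈ F_7^4.


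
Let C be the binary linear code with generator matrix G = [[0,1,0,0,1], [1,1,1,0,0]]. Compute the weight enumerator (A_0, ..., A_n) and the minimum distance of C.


Weight distribution: A_0 = 1, A_2 = 1, A_3 = 2. Minimum distance d = 2.

Enumerate all 2^2 = 4 messages m ∈ F_2^2.
For each, compute codeword c = mG in F_2^5, then tally its weight.
  m = 00 → c = 00000, weight = 0.
  m = 10 → c = 01001, weight = 2.
  m = 01 → c = 11100, weight = 3.
  m = 11 → c = 10101, weight = 3.
Tally weights:
  weight 0: 1 codewords.
  weight 2: 1 codewords.
  weight 3: 2 codewords.
Minimum distance d = smallest w > 0 with A_w > 0 = 2.
Sanity: Σ A_w = 4 = 2^2 = 4 ✓.


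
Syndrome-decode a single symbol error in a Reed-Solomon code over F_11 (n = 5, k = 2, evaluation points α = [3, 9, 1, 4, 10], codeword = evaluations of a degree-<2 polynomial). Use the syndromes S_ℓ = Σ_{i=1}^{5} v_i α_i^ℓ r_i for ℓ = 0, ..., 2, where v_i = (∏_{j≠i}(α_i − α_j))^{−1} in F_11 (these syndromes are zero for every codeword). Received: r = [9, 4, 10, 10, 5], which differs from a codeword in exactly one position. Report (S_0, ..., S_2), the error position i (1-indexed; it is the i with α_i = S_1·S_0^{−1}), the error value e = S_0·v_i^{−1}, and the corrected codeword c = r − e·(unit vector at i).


S = (1, 1, 1), error at position 3, error magnitude e = 3, c = [9, 4, 7, 10, 5].

Step 1: column multipliers v_i = (∏_{j≠i}(α_i − α_j))^{−1} mod 11.
  i = 1 (α = 3): (3−9)(3−1)(3−4)(3−10) = (−6)·2·(−1)·(−7) = −84 ≡ 4, so v_1 = 4^{−1} = 3 (mod 11).
  i = 2 (α = 9): (9−3)(9−1)(9−4)(9−10) = 6·8·5·(−1) = −240 ≡ 2, so v_2 = 2^{−1} = 6 (mod 11).
  i = 3 (α = 1): (1−3)(1−9)(1−4)(1−10) = (−2)·(−8)·(−3)·(−9) = 432 ≡ 3, so v_3 = 3^{−1} = 4 (mod 11).
  i = 4 (α = 4): (4−3)(4−9)(4−1)(4−10) = 1·(−5)·3·(−6) = 90 ≡ 2, so v_4 = 2^{−1} = 6 (mod 11).
  i = 5 (α = 10): (10−3)(10−9)(10−1)(10−4) = 7·1·9·6 = 378 ≡ 4, so v_5 = 4^{−1} = 3 (mod 11).
  v = [3, 6, 4, 6, 3].
Step 2: syndromes of r = [9, 4, 10, 10, 5] (all sums mod 11).
  S_0 = Σ v_i r_i = 3·9 + 6·4 + 4·10 + 6·10 + 3·5 = 166 ≡ 1.
  S_1 = Σ v_i α_i r_i = 3·3·9 + 6·9·4 + 4·1·10 + 6·4·10 + 3·10·5 = 727 ≡ 1.
  α_i^2 mod 11 = [9, 4, 1, 5, 1].
  S_2 = Σ v_i α_i^2 r_i = 3·9·9 + 6·4·4 + 4·1·10 + 6·5·10 + 3·1·5 = 694 ≡ 1.
  S = (1, 1, 1) ≠ 0, so r is not a codeword (an error is present).
Step 3: locate the error. For a single error e at position i, S_ℓ = v_i·e·α_i^ℓ, so α_err = S_1/S_0.
  S_0^{−1} = 1^{−1} = 1 (mod 11), so α_err = 1·1 = 1 ≡ 1 = α_3. Error position i = 3.
  Consistency check: S_2/S_1 = 1·1 = 1 ≡ 1 = α_err ✓ (single-error assumption holds).
Step 4: error magnitude e = S_0/v_3 = S_0·∏_{j≠3}(α_3 − α_j) = 1·3 = 3 ≡ 3 (mod 11).
Step 5: correct position 3: c_3 = r_3 − e = 10 − 3 ≡ 7 (mod 11). Hence c = [9, 4, 7, 10, 5].
  Check: interpolating c through the α_i gives m(x) = 6 + 1·x (degree < 2) with m(α_i) = c_i for every i, so c is indeed a codeword.


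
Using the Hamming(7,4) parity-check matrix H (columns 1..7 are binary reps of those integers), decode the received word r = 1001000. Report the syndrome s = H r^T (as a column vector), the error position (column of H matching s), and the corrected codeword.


s = (1, 0, 1)^T, error position = 5, corrected codeword c = 1001100

Compute s = H r^T mod 2 one row at a time:
  s_1 = 1 + 0 + 0 + 0 = 1 ≡ 1 (mod 2).
  s_2 = 0 + 0 + 0 + 0 = 0 ≡ 0 (mod 2).
  s_3 = 1 + 0 + 0 + 0 = 1 ≡ 1 (mod 2).
s = (1, 0, 1)^T — this equals column 5 of H (binary 101), so error is at position 5.
Correct: flip bit 5 of r = 1001000 to get c = 1001100.


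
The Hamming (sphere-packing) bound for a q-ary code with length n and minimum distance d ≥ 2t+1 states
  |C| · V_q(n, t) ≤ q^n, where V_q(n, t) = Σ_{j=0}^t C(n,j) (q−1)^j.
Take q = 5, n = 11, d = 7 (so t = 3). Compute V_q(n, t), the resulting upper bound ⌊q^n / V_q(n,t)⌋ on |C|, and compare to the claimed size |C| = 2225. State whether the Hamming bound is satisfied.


V_q(n, t) = 11485, q^n = 48828125, Hamming bound = 4251, |C| = 2225 ≤ bound (satisfied).

Step 1: Compute V_q(n, t) = Σ_{j=0}^3 C(n, j) (q−1)^j.
  j = 0: C(11,0)·(4)^0 = 1·1 = 1.
  j = 1: C(11,1)·(4)^1 = 11·4 = 44.
  j = 2: C(11,2)·(4)^2 = 55·16 = 880.
  j = 3: C(11,3)·(4)^3 = 165·64 = 10560.
  V_q(n, t) = 1 + 44 + 880 + 10560 = 11485.
Step 2: q^n = 5^11 = 48828125.
Step 3: Hamming bound ⌊q^n / V_q(n,t)⌋ = ⌊48828125/11485⌋ = 4251.
Step 4: Compare |C| = 2225 to 4251: satisfied.
The claimed |C| lies below the Hamming bound.


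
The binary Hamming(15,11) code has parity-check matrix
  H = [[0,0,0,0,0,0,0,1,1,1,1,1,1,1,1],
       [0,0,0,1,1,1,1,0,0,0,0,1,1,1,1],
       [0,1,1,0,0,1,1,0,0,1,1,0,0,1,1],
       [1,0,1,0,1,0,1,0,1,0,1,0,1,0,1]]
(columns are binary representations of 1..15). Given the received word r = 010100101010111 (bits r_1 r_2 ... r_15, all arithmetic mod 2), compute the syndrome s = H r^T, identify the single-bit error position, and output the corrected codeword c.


s = (1, 1, 1, 1)^T, error position = 15, corrected codeword c = 010100101010110

Compute s = H r^T mod 2 one row at a time:
  s_1 = 0 + 1 + 0 + 1 + 0 + 1 + 1 + 1 = 5 ≡ 1 (mod 2).
  s_2 = 1 + 0 + 0 + 1 + 0 + 1 + 1 + 1 = 5 ≡ 1 (mod 2).
  s_3 = 1 + 0 + 0 + 1 + 0 + 1 + 1 + 1 = 5 ≡ 1 (mod 2).
  s_4 = 0 + 0 + 0 + 1 + 1 + 1 + 1 + 1 = 5 ≡ 1 (mod 2).
s = (1, 1, 1, 1)^T — this equals column 15 of H (binary 1111), so error is at position 15.
Correct: flip bit 15 of r = 010100101010111 to get c = 010100101010110.


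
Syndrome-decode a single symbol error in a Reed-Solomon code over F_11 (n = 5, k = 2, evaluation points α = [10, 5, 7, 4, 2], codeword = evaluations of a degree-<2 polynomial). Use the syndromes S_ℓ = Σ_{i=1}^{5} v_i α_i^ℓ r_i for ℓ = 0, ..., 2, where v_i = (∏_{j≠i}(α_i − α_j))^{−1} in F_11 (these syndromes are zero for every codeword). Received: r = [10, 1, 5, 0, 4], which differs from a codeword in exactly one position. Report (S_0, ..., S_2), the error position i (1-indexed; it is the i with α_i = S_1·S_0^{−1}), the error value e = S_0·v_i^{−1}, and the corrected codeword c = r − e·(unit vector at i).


S = (10, 6, 8), error at position 2, error magnitude e = 3, c = [10, 9, 5, 0, 4].

Step 1: column multipliers v_i = (∏_{j≠i}(α_i − α_j))^{−1} mod 11.
  i = 1 (α = 10): (10−5)(10−7)(10−4)(10−2) = 5·3·6·8 = 720 ≡ 5, so v_1 = 5^{−1} = 9 (mod 11).
  i = 2 (α = 5): (5−10)(5−7)(5−4)(5−2) = (−5)·(−2)·1·3 = 30 ≡ 8, so v_2 = 8^{−1} = 7 (mod 11).
  i = 3 (α = 7): (7−10)(7−5)(7−4)(7−2) = (−3)·2·3·5 = −90 ≡ 9, so v_3 = 9^{−1} = 5 (mod 11).
  i = 4 (α = 4): (4−10)(4−5)(4−7)(4−2) = (−6)·(−1)·(−3)·2 = −36 ≡ 8, so v_4 = 8^{−1} = 7 (mod 11).
  i = 5 (α = 2): (2−10)(2−5)(2−7)(2−4) = (−8)·(−3)·(−5)·(−2) = 240 ≡ 9, so v_5 = 9^{−1} = 5 (mod 11).
  v = [9, 7, 5, 7, 5].
Step 2: syndromes of r = [10, 1, 5, 0, 4] (all sums mod 11).
  S_0 = Σ v_i r_i = 9·10 + 7·1 + 5·5 + 7·0 + 5·4 = 142 ≡ 10.
  S_1 = Σ v_i α_i r_i = 9·10·10 + 7·5·1 + 5·7·5 + 7·4·0 + 5·2·4 = 1150 ≡ 6.
  α_i^2 mod 11 = [1, 3, 5, 5, 4].
  S_2 = Σ v_i α_i^2 r_i = 9·1·10 + 7·3·1 + 5·5·5 + 7·5·0 + 5·4·4 = 316 ≡ 8.
  S = (10, 6, 8) ≠ 0, so r is not a codeword (an error is present).
Step 3: locate the error. For a single error e at position i, S_ℓ = v_i·e·α_i^ℓ, so α_err = S_1/S_0.
  S_0^{−1} = 10^{−1} = 10 (mod 11), so α_err = 6·10 = 60 ≡ 5 = α_2. Error position i = 2.
  Consistency check: S_2/S_1 = 8·2 = 16 ≡ 5 = α_err ✓ (single-error assumption holds).
Step 4: error magnitude e = S_0/v_2 = S_0·∏_{j≠2}(α_2 − α_j) = 10·8 = 80 ≡ 3 (mod 11).
Step 5: correct position 2: c_2 = r_2 − e = 1 − 3 ≡ 9 (mod 11). Hence c = [10, 9, 5, 0, 4].
  Check: interpolating c through the α_i gives m(x) = 8 + 9·x (degree < 2) with m(α_i) = c_i for every i, so c is indeed a codeword.


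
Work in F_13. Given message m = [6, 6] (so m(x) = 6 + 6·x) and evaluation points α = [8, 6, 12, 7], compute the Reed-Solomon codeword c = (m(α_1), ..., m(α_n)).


c = [2, 3, 0, 9]

Message polynomial: m(x) = 6 + 6·x (mod 13).
For each evaluation point α_i, compute m(α_i) mod 13:
  α_1 = 8: Horner steps 6 → 2, so m(8) = 2.
  α_2 = 6: Horner steps 6 → 3, so m(6) = 3.
  α_3 = 12: Horner steps 6 → 0, so m(12) = 0.
  α_4 = 7: Horner steps 6 → 9, so m(7) = 9.
Codeword c = [2, 3, 0, 9] ∈ F_13^4.
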